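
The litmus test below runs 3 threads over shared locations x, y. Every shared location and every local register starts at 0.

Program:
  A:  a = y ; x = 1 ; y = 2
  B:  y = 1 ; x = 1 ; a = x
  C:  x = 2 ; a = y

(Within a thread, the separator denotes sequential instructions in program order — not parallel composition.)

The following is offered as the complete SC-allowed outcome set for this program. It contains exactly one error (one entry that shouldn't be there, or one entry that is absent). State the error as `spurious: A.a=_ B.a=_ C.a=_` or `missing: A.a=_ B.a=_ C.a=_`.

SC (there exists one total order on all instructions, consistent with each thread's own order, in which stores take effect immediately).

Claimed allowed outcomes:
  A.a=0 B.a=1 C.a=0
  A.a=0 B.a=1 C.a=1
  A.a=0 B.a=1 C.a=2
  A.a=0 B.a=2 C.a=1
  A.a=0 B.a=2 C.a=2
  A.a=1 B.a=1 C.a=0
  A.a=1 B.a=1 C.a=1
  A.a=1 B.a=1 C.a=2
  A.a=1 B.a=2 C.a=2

outcome vector order: (A.a,B.a,C.a)
SC: 10 outcomes — {(0,1,0); (0,1,1); (0,1,2); (0,2,1); (0,2,2); (1,1,0); (1,1,1); (1,1,2); (1,2,1); (1,2,2)}
SC∖claimed = {(1,2,1)}

missing: A.a=1 B.a=2 C.a=1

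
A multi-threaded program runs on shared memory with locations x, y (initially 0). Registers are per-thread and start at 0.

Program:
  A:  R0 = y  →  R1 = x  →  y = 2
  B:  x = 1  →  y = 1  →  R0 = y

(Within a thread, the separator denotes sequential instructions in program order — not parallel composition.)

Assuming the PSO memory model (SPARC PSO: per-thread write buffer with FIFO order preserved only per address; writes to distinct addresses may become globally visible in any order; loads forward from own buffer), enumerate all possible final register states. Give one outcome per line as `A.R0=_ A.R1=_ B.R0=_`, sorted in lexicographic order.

A.R0=0 A.R1=0 B.R0=1
A.R0=0 A.R1=0 B.R0=2
A.R0=0 A.R1=1 B.R0=1
A.R0=0 A.R1=1 B.R0=2
A.R0=1 A.R1=0 B.R0=1
A.R0=1 A.R1=0 B.R0=2
A.R0=1 A.R1=1 B.R0=1
A.R0=1 A.R1=1 B.R0=2

outcome vector order: (A.R0,A.R1,B.R0)
|PSO outcomes| = 8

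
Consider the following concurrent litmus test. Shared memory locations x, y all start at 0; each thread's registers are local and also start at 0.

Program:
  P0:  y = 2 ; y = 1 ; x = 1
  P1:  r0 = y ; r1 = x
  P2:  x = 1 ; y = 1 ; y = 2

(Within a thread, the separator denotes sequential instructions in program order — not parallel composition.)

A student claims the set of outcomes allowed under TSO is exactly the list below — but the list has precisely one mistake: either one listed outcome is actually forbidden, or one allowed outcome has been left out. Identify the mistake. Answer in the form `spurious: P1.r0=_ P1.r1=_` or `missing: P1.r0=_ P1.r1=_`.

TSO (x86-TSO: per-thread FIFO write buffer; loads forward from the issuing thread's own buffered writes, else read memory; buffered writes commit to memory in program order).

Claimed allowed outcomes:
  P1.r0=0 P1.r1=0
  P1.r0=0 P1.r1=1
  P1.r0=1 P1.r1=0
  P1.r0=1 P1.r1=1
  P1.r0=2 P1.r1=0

outcome vector order: (P1.r0,P1.r1)
[TSO] allowed = {00 01 10 11 20 21}
TSO∖claimed = {21}

missing: P1.r0=2 P1.r1=1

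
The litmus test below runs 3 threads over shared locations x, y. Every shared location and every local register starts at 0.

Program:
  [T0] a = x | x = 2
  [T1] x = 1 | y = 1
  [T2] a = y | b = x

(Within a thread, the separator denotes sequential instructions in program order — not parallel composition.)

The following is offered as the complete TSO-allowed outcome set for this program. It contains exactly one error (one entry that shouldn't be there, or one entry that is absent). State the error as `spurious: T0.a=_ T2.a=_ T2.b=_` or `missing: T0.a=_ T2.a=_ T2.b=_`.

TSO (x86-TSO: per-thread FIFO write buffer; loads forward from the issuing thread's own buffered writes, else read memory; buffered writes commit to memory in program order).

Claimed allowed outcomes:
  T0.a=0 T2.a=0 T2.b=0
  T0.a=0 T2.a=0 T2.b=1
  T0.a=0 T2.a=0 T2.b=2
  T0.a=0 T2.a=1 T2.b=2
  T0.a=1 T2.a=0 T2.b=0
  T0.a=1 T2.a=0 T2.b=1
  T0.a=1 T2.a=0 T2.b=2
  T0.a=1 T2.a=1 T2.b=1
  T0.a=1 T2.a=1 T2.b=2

missing: T0.a=0 T2.a=1 T2.b=1

outcome vector order: (T0.a,T2.a,T2.b)
under TSO → 0/0/0 0/0/1 0/0/2 0/1/1 0/1/2 1/0/0 1/0/1 1/0/2 1/1/1 1/1/2
TSO∖claimed = {0/1/1}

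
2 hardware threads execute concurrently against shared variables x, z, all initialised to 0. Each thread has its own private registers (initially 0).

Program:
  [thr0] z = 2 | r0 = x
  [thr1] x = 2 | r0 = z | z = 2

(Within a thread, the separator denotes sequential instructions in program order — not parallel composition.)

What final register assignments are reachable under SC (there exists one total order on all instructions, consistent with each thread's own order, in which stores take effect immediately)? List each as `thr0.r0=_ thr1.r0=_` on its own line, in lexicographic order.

thr0.r0=0 thr1.r0=2
thr0.r0=2 thr1.r0=0
thr0.r0=2 thr1.r0=2

outcome vector order: (thr0.r0,thr1.r0)
|SC outcomes| = 3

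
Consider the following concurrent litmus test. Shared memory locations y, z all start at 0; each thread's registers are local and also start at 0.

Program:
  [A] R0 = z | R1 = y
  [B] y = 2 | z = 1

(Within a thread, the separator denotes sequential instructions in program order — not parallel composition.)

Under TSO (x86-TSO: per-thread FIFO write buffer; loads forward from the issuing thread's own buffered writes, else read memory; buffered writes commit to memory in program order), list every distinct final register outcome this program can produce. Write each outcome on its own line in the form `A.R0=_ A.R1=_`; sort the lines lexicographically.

A.R0=0 A.R1=0
A.R0=0 A.R1=2
A.R0=1 A.R1=2

outcome vector order: (A.R0,A.R1)
|TSO outcomes| = 3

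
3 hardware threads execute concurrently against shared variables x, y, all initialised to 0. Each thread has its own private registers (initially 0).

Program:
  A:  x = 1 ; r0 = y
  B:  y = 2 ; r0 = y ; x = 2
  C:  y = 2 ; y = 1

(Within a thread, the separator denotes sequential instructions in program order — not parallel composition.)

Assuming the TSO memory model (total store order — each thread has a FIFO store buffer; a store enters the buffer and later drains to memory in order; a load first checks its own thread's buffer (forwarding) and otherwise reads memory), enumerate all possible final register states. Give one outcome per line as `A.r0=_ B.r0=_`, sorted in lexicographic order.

A.r0=0 B.r0=1
A.r0=0 B.r0=2
A.r0=1 B.r0=1
A.r0=1 B.r0=2
A.r0=2 B.r0=1
A.r0=2 B.r0=2

outcome vector order: (A.r0,B.r0)
|TSO outcomes| = 6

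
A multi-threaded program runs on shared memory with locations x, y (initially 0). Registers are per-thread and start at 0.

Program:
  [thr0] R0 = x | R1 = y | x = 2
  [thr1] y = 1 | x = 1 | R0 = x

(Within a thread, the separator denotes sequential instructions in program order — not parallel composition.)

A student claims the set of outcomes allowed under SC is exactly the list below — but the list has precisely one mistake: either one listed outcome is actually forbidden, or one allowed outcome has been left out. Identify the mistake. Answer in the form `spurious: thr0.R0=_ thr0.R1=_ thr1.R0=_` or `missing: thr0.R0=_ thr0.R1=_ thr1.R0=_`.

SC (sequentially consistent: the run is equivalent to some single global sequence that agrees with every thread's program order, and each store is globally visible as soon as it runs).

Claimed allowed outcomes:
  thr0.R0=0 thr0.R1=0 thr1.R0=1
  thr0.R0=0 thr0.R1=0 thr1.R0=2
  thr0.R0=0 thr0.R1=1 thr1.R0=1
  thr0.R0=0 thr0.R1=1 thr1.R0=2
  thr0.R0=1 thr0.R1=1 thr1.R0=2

outcome vector order: (thr0.R0,thr0.R1,thr1.R0)
SC: 6 outcomes — {<0 0 1>; <0 0 2>; <0 1 1>; <0 1 2>; <1 1 1>; <1 1 2>}
SC∖claimed = {<1 1 1>}

missing: thr0.R0=1 thr0.R1=1 thr1.R0=1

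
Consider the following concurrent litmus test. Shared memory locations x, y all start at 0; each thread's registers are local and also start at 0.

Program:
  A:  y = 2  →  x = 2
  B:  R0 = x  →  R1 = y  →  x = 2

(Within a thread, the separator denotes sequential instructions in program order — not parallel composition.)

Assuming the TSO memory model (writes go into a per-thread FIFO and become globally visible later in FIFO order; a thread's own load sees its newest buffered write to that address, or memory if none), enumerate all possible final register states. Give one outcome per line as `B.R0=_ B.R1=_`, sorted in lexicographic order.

B.R0=0 B.R1=0
B.R0=0 B.R1=2
B.R0=2 B.R1=2

outcome vector order: (B.R0,B.R1)
|TSO outcomes| = 3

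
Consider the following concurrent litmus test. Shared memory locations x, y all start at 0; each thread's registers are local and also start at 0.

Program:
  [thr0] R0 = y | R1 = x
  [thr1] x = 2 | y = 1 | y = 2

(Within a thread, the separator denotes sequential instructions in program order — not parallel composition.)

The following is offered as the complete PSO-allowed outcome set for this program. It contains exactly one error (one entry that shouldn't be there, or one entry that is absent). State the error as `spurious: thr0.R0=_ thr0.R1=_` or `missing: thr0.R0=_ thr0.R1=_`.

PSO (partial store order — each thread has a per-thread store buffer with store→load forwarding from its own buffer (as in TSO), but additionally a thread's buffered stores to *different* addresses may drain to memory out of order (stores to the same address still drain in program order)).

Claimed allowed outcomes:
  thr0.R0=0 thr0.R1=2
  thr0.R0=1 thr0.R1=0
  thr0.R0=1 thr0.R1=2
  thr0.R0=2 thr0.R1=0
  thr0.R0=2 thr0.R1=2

outcome vector order: (thr0.R0,thr0.R1)
PSO: 6 outcomes — {0/0; 0/2; 1/0; 1/2; 2/0; 2/2}
PSO∖claimed = {0/0}

missing: thr0.R0=0 thr0.R1=0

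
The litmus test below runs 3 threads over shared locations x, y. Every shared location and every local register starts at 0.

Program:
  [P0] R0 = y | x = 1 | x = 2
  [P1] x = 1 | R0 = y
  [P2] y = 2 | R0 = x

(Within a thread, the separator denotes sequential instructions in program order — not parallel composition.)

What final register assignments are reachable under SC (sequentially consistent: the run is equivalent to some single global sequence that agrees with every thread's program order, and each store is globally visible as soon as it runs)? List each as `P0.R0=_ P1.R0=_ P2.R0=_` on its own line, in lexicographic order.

outcome vector order: (P0.R0,P1.R0,P2.R0)
|SC outcomes| = 10

P0.R0=0 P1.R0=0 P2.R0=1
P0.R0=0 P1.R0=0 P2.R0=2
P0.R0=0 P1.R0=2 P2.R0=0
P0.R0=0 P1.R0=2 P2.R0=1
P0.R0=0 P1.R0=2 P2.R0=2
P0.R0=2 P1.R0=0 P2.R0=1
P0.R0=2 P1.R0=0 P2.R0=2
P0.R0=2 P1.R0=2 P2.R0=0
P0.R0=2 P1.R0=2 P2.R0=1
P0.R0=2 P1.R0=2 P2.R0=2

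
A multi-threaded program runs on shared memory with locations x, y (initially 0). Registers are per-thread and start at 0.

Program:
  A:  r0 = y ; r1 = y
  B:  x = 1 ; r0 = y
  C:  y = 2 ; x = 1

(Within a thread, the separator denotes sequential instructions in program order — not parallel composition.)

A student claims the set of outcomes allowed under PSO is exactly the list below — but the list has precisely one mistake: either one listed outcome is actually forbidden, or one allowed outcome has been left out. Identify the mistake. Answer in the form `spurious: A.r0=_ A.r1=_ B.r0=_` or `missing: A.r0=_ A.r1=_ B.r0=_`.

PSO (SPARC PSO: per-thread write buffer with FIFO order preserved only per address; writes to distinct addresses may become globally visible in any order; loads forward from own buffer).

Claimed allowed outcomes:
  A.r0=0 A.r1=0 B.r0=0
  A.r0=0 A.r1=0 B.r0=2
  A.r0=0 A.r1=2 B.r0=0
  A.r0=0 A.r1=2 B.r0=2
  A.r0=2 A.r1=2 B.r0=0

outcome vector order: (A.r0,A.r1,B.r0)
under PSO → <0 0 0> <0 0 2> <0 2 0> <0 2 2> <2 2 0> <2 2 2>
PSO∖claimed = {<2 2 2>}

missing: A.r0=2 A.r1=2 B.r0=2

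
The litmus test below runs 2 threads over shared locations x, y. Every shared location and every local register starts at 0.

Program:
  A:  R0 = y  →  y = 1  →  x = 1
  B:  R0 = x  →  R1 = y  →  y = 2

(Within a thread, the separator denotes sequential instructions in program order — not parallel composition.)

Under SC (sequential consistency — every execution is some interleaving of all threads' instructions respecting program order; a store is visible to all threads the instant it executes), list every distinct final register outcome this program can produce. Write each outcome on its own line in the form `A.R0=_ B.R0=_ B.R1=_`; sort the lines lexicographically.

A.R0=0 B.R0=0 B.R1=0
A.R0=0 B.R0=0 B.R1=1
A.R0=0 B.R0=1 B.R1=1
A.R0=2 B.R0=0 B.R1=0

outcome vector order: (A.R0,B.R0,B.R1)
|SC outcomes| = 4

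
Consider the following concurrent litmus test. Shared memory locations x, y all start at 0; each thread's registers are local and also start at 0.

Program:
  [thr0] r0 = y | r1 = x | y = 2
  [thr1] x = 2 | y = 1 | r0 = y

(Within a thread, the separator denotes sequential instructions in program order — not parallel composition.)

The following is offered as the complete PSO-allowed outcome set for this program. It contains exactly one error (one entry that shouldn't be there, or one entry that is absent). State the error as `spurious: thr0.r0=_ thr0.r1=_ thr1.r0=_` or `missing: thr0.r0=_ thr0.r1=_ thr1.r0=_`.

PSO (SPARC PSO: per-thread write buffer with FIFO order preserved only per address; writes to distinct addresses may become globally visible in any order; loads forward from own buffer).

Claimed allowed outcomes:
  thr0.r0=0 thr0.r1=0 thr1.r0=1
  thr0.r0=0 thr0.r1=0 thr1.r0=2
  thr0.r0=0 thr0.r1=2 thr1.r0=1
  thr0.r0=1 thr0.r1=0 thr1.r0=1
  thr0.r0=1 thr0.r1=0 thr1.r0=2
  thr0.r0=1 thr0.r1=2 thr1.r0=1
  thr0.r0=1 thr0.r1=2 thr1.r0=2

outcome vector order: (thr0.r0,thr0.r1,thr1.r0)
under PSO → 001; 002; 021; 022; 101; 102; 121; 122
PSO∖claimed = {022}

missing: thr0.r0=0 thr0.r1=2 thr1.r0=2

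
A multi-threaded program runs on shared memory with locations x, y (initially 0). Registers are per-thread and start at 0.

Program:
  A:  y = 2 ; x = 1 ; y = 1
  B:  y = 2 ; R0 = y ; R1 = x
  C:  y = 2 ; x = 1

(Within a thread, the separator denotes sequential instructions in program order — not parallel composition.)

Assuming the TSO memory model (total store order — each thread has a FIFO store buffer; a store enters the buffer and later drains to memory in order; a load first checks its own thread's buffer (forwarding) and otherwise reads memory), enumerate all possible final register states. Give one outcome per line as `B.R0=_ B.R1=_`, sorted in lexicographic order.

B.R0=1 B.R1=1
B.R0=2 B.R1=0
B.R0=2 B.R1=1

outcome vector order: (B.R0,B.R1)
|TSO outcomes| = 3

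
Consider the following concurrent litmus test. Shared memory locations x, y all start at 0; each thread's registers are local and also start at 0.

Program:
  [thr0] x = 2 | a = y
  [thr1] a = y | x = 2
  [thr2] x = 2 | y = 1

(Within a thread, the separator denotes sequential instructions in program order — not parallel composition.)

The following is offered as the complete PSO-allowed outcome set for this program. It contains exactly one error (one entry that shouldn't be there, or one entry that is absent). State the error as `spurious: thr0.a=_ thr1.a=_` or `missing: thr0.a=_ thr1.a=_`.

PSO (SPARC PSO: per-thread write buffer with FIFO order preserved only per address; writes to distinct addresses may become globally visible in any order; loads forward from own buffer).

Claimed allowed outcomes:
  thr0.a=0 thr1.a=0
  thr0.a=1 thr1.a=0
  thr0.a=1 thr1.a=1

outcome vector order: (thr0.a,thr1.a)
[PSO] allowed = {(0,0); (0,1); (1,0); (1,1)}
PSO∖claimed = {(0,1)}

missing: thr0.a=0 thr1.a=1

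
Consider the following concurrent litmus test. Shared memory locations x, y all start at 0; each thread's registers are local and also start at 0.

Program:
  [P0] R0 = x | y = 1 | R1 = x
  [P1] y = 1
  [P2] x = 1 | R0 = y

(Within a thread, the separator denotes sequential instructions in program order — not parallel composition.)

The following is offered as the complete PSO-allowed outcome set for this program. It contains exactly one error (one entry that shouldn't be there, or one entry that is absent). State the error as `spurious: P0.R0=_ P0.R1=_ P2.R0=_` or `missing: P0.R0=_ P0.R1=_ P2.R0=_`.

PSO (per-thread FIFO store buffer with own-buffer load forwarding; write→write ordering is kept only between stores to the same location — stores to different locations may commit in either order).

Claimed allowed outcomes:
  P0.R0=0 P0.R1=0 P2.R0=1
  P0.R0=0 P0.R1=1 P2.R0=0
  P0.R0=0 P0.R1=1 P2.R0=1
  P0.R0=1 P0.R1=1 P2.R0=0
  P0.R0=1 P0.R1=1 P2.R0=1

outcome vector order: (P0.R0,P0.R1,P2.R0)
PSO (6): <0 0 0>; <0 0 1>; <0 1 0>; <0 1 1>; <1 1 0>; <1 1 1>
PSO∖claimed = {<0 0 0>}

missing: P0.R0=0 P0.R1=0 P2.R0=0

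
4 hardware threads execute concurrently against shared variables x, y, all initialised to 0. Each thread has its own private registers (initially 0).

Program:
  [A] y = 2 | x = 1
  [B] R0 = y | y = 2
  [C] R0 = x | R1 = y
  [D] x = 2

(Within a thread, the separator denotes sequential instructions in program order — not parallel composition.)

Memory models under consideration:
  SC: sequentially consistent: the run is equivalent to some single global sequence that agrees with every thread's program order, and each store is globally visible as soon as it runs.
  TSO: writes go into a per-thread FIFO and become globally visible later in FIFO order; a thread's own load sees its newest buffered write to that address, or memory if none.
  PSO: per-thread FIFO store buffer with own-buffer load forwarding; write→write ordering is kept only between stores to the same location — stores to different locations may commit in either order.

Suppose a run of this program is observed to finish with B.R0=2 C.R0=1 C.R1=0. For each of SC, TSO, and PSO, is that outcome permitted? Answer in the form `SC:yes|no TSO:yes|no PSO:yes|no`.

outcome vector order: (B.R0,C.R0,C.R1)
under SC → <0 0 0> <0 0 2> <0 1 2> <0 2 0> <0 2 2> <2 0 0> <2 0 2> <2 1 2> <2 2 0> <2 2 2>
under TSO → <0 0 0> <0 0 2> <0 1 2> <0 2 0> <0 2 2> <2 0 0> <2 0 2> <2 1 2> <2 2 0> <2 2 2>
under PSO → <0 0 0> <0 0 2> <0 1 0> <0 1 2> <0 2 0> <0 2 2> <2 0 0> <2 0 2> <2 1 0> <2 1 2> <2 2 0> <2 2 2>
target <2 1 0> ∈ {PSO}

SC:no TSO:no PSO:yes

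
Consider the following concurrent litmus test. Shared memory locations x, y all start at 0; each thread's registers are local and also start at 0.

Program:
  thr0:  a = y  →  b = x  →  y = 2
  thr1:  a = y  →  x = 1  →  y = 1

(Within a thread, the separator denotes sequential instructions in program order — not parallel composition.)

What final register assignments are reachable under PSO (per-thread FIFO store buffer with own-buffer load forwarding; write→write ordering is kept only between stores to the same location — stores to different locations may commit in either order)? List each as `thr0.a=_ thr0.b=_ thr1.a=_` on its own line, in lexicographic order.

thr0.a=0 thr0.b=0 thr1.a=0
thr0.a=0 thr0.b=0 thr1.a=2
thr0.a=0 thr0.b=1 thr1.a=0
thr0.a=1 thr0.b=0 thr1.a=0
thr0.a=1 thr0.b=1 thr1.a=0

outcome vector order: (thr0.a,thr0.b,thr1.a)
|PSO outcomes| = 5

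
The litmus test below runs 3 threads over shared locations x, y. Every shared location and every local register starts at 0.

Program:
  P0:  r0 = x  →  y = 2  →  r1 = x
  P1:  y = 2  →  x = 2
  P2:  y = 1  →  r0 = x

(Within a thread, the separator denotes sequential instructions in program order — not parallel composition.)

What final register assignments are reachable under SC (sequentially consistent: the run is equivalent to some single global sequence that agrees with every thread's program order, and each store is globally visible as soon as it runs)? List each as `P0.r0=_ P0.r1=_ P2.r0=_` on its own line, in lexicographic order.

outcome vector order: (P0.r0,P0.r1,P2.r0)
|SC outcomes| = 6

P0.r0=0 P0.r1=0 P2.r0=0
P0.r0=0 P0.r1=0 P2.r0=2
P0.r0=0 P0.r1=2 P2.r0=0
P0.r0=0 P0.r1=2 P2.r0=2
P0.r0=2 P0.r1=2 P2.r0=0
P0.r0=2 P0.r1=2 P2.r0=2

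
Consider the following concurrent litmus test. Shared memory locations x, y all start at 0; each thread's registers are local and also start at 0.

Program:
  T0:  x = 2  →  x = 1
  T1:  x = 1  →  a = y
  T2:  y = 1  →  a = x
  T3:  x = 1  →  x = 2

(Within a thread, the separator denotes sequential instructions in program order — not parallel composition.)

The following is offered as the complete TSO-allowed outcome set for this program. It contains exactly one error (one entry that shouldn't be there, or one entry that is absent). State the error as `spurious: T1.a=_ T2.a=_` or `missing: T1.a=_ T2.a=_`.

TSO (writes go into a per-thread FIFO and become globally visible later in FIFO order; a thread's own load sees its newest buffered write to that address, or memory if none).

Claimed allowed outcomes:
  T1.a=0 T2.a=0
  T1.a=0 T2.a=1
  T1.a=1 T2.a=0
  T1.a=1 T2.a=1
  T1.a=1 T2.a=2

missing: T1.a=0 T2.a=2

outcome vector order: (T1.a,T2.a)
[TSO] allowed = {0/0; 0/1; 0/2; 1/0; 1/1; 1/2}
TSO∖claimed = {0/2}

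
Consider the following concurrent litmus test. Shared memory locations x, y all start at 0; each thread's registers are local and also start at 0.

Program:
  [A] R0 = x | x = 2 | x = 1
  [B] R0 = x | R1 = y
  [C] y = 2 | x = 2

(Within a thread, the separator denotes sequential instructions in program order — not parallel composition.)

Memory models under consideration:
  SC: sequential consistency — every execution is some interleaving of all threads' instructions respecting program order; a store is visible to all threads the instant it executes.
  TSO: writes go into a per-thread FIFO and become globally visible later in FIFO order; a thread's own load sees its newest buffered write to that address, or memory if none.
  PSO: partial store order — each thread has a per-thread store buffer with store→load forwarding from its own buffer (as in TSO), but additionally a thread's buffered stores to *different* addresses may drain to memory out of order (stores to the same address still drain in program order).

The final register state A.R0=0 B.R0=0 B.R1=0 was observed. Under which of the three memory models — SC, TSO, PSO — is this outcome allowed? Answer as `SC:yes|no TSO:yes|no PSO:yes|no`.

SC:yes TSO:yes PSO:yes

outcome vector order: (A.R0,B.R0,B.R1)
SC (10): (0,0,0); (0,0,2); (0,1,0); (0,1,2); (0,2,0); (0,2,2); (2,0,0); (2,0,2); (2,1,2); (2,2,2)
TSO (10): (0,0,0); (0,0,2); (0,1,0); (0,1,2); (0,2,0); (0,2,2); (2,0,0); (2,0,2); (2,1,2); (2,2,2)
PSO (12): (0,0,0); (0,0,2); (0,1,0); (0,1,2); (0,2,0); (0,2,2); (2,0,0); (2,0,2); (2,1,0); (2,1,2); (2,2,0); (2,2,2)
target (0,0,0) ∈ {SC,TSO,PSO}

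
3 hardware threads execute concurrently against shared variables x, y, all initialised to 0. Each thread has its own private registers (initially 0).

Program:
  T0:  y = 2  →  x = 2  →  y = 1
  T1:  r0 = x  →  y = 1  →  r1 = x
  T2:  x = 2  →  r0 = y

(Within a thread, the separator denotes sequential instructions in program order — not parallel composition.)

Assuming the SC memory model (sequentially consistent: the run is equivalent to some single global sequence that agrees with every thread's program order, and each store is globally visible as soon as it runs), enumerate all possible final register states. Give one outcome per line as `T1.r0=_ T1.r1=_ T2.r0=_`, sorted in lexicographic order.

T1.r0=0 T1.r1=0 T2.r0=1
T1.r0=0 T1.r1=0 T2.r0=2
T1.r0=0 T1.r1=2 T2.r0=0
T1.r0=0 T1.r1=2 T2.r0=1
T1.r0=0 T1.r1=2 T2.r0=2
T1.r0=2 T1.r1=2 T2.r0=0
T1.r0=2 T1.r1=2 T2.r0=1
T1.r0=2 T1.r1=2 T2.r0=2

outcome vector order: (T1.r0,T1.r1,T2.r0)
|SC outcomes| = 8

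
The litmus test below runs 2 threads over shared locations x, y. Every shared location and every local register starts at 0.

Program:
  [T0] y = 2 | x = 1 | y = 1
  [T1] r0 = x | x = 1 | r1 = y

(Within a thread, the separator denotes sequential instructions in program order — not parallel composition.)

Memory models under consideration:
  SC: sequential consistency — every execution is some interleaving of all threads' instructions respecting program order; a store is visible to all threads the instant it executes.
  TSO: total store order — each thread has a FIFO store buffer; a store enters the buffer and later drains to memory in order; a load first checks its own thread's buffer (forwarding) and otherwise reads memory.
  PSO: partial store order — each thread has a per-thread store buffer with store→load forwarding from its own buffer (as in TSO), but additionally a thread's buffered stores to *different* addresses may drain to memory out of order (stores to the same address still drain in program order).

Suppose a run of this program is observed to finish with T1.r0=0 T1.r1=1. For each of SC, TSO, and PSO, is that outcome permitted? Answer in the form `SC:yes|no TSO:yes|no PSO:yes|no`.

outcome vector order: (T1.r0,T1.r1)
SC (5): <0 0> <0 1> <0 2> <1 1> <1 2>
TSO (5): <0 0> <0 1> <0 2> <1 1> <1 2>
PSO (6): <0 0> <0 1> <0 2> <1 0> <1 1> <1 2>
target <0 1> ∈ {SC,TSO,PSO}

SC:yes TSO:yes PSO:yes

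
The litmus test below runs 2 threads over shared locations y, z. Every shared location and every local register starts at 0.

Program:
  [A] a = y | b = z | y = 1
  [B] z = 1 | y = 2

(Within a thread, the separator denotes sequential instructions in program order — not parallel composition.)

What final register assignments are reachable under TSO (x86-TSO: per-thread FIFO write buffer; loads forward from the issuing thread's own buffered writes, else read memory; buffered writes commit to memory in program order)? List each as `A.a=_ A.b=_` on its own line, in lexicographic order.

outcome vector order: (A.a,A.b)
|TSO outcomes| = 3

A.a=0 A.b=0
A.a=0 A.b=1
A.a=2 A.b=1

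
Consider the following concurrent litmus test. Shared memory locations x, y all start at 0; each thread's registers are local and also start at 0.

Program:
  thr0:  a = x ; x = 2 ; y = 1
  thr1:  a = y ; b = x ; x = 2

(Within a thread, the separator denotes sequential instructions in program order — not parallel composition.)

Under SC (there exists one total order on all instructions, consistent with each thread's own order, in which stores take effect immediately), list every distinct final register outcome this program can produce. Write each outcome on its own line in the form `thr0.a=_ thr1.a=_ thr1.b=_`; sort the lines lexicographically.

outcome vector order: (thr0.a,thr1.a,thr1.b)
|SC outcomes| = 4

thr0.a=0 thr1.a=0 thr1.b=0
thr0.a=0 thr1.a=0 thr1.b=2
thr0.a=0 thr1.a=1 thr1.b=2
thr0.a=2 thr1.a=0 thr1.b=0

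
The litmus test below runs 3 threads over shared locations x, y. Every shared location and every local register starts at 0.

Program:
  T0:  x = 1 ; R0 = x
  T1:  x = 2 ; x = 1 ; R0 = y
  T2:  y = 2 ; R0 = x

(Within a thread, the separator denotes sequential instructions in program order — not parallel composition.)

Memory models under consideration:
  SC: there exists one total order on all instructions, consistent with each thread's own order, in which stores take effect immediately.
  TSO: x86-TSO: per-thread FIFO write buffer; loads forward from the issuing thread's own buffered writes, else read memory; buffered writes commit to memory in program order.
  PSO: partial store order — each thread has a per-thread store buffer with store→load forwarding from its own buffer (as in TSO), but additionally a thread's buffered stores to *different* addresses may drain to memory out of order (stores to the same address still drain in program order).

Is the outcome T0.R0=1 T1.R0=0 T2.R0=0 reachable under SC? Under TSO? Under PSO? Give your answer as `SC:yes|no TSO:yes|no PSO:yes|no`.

SC:no TSO:yes PSO:yes

outcome vector order: (T0.R0,T1.R0,T2.R0)
under SC → 1/0/1 1/2/0 1/2/1 1/2/2 2/0/1 2/2/0 2/2/1 2/2/2
under TSO → 1/0/0 1/0/1 1/0/2 1/2/0 1/2/1 1/2/2 2/0/0 2/0/1 2/0/2 2/2/0 2/2/1 2/2/2
under PSO → 1/0/0 1/0/1 1/0/2 1/2/0 1/2/1 1/2/2 2/0/0 2/0/1 2/0/2 2/2/0 2/2/1 2/2/2
target 1/0/0 ∈ {TSO,PSO}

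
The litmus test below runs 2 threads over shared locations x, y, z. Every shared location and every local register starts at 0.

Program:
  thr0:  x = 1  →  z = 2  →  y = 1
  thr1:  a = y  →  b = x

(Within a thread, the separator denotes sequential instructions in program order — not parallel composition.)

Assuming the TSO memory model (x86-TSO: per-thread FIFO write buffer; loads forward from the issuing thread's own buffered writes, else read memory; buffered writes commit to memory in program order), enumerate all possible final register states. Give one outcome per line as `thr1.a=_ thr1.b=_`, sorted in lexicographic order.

outcome vector order: (thr1.a,thr1.b)
|TSO outcomes| = 3

thr1.a=0 thr1.b=0
thr1.a=0 thr1.b=1
thr1.a=1 thr1.b=1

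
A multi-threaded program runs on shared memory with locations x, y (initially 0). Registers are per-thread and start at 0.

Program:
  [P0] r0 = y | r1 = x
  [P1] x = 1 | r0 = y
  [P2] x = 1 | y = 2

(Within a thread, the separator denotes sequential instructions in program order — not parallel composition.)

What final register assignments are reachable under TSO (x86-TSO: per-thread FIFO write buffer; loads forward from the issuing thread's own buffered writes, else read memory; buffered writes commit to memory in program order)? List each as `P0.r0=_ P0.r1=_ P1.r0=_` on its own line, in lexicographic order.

outcome vector order: (P0.r0,P0.r1,P1.r0)
|TSO outcomes| = 6

P0.r0=0 P0.r1=0 P1.r0=0
P0.r0=0 P0.r1=0 P1.r0=2
P0.r0=0 P0.r1=1 P1.r0=0
P0.r0=0 P0.r1=1 P1.r0=2
P0.r0=2 P0.r1=1 P1.r0=0
P0.r0=2 P0.r1=1 P1.r0=2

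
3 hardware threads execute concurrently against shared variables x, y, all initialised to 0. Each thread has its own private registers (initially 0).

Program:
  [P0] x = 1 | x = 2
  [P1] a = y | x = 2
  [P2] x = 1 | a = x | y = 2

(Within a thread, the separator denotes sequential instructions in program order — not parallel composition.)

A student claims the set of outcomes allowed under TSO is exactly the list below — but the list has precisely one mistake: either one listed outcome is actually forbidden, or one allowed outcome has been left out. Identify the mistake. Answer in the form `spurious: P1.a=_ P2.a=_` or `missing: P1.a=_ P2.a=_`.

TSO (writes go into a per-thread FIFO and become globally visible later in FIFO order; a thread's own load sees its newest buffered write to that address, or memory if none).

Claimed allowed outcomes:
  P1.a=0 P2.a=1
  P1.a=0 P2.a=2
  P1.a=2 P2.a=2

missing: P1.a=2 P2.a=1

outcome vector order: (P1.a,P2.a)
under TSO → 0/1 0/2 2/1 2/2
TSO∖claimed = {2/1}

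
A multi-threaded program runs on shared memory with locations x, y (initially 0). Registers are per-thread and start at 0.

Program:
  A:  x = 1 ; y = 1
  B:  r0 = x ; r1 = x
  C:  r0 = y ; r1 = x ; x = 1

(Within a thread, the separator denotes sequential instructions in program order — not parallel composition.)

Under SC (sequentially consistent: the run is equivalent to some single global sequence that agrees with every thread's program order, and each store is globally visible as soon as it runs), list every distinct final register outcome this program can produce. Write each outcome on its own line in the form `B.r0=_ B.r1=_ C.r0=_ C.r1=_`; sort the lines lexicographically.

outcome vector order: (B.r0,B.r1,C.r0,C.r1)
|SC outcomes| = 9

B.r0=0 B.r1=0 C.r0=0 C.r1=0
B.r0=0 B.r1=0 C.r0=0 C.r1=1
B.r0=0 B.r1=0 C.r0=1 C.r1=1
B.r0=0 B.r1=1 C.r0=0 C.r1=0
B.r0=0 B.r1=1 C.r0=0 C.r1=1
B.r0=0 B.r1=1 C.r0=1 C.r1=1
B.r0=1 B.r1=1 C.r0=0 C.r1=0
B.r0=1 B.r1=1 C.r0=0 C.r1=1
B.r0=1 B.r1=1 C.r0=1 C.r1=1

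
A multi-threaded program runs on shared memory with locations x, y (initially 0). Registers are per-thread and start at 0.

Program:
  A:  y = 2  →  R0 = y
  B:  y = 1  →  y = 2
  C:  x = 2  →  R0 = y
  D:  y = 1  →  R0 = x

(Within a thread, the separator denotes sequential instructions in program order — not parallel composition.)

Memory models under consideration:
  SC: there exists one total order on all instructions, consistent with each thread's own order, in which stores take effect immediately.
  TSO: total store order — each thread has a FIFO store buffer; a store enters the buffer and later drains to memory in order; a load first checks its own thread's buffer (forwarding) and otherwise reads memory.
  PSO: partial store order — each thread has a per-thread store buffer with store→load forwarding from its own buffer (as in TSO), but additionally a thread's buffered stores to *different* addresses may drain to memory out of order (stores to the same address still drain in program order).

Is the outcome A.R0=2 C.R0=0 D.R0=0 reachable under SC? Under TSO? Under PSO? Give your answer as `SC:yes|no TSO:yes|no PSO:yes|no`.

outcome vector order: (A.R0,C.R0,D.R0)
[SC] allowed = {<1 0 2> <1 1 0> <1 1 2> <1 2 0> <1 2 2> <2 0 2> <2 1 0> <2 1 2> <2 2 0> <2 2 2>}
[TSO] allowed = {<1 0 0> <1 0 2> <1 1 0> <1 1 2> <1 2 0> <1 2 2> <2 0 0> <2 0 2> <2 1 0> <2 1 2> <2 2 0> <2 2 2>}
[PSO] allowed = {<1 0 0> <1 0 2> <1 1 0> <1 1 2> <1 2 0> <1 2 2> <2 0 0> <2 0 2> <2 1 0> <2 1 2> <2 2 0> <2 2 2>}
target <2 0 0> ∈ {TSO,PSO}

SC:no TSO:yes PSO:yes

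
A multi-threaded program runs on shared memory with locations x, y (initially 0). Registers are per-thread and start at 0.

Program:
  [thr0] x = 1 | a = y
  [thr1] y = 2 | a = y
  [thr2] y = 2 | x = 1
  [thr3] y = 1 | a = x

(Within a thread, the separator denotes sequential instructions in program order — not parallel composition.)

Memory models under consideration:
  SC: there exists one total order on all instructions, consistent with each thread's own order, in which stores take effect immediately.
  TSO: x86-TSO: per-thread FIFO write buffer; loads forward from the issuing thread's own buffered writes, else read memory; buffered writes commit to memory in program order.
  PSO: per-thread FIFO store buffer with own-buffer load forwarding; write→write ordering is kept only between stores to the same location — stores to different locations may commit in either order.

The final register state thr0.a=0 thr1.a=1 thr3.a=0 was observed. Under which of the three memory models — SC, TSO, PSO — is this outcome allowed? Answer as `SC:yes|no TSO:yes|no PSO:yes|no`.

outcome vector order: (thr0.a,thr1.a,thr3.a)
under SC → (0,1,1) (0,2,1) (1,1,0) (1,1,1) (1,2,0) (1,2,1) (2,1,0) (2,1,1) (2,2,0) (2,2,1)
under TSO → (0,1,0) (0,1,1) (0,2,0) (0,2,1) (1,1,0) (1,1,1) (1,2,0) (1,2,1) (2,1,0) (2,1,1) (2,2,0) (2,2,1)
under PSO → (0,1,0) (0,1,1) (0,2,0) (0,2,1) (1,1,0) (1,1,1) (1,2,0) (1,2,1) (2,1,0) (2,1,1) (2,2,0) (2,2,1)
target (0,1,0) ∈ {TSO,PSO}

SC:no TSO:yes PSO:yes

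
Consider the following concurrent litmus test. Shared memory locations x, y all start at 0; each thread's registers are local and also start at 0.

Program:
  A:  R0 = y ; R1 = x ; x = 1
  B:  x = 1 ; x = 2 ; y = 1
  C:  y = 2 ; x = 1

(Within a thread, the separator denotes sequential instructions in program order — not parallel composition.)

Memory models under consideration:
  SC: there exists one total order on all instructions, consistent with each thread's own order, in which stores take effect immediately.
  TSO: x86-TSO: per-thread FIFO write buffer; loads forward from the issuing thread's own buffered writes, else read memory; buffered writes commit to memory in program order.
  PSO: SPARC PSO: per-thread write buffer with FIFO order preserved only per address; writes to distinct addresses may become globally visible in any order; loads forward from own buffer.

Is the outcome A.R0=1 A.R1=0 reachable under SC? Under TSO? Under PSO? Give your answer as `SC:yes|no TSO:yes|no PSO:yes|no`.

outcome vector order: (A.R0,A.R1)
SC (8): (0,0) (0,1) (0,2) (1,1) (1,2) (2,0) (2,1) (2,2)
TSO (8): (0,0) (0,1) (0,2) (1,1) (1,2) (2,0) (2,1) (2,2)
PSO (9): (0,0) (0,1) (0,2) (1,0) (1,1) (1,2) (2,0) (2,1) (2,2)
target (1,0) ∈ {PSO}

SC:no TSO:no PSO:yes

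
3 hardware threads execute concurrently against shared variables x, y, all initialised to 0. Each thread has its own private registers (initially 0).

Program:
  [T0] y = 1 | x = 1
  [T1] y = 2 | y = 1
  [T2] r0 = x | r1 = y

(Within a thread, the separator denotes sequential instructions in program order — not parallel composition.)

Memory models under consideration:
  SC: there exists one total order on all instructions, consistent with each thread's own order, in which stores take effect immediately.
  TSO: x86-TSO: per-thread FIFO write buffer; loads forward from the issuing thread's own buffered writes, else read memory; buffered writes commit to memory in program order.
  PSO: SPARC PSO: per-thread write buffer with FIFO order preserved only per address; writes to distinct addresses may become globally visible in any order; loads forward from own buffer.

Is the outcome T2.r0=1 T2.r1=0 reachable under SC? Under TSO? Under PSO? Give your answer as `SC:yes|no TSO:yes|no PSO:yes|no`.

SC:no TSO:no PSO:yes

outcome vector order: (T2.r0,T2.r1)
under SC → <0 0>; <0 1>; <0 2>; <1 1>; <1 2>
under TSO → <0 0>; <0 1>; <0 2>; <1 1>; <1 2>
under PSO → <0 0>; <0 1>; <0 2>; <1 0>; <1 1>; <1 2>
target <1 0> ∈ {PSO}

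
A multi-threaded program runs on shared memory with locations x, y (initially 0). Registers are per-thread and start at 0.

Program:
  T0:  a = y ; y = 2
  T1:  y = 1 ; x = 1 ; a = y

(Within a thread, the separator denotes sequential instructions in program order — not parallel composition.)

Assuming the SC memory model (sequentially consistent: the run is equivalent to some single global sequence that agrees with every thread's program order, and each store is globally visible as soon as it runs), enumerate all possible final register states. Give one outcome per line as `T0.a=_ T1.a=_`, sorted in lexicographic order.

outcome vector order: (T0.a,T1.a)
|SC outcomes| = 4

T0.a=0 T1.a=1
T0.a=0 T1.a=2
T0.a=1 T1.a=1
T0.a=1 T1.a=2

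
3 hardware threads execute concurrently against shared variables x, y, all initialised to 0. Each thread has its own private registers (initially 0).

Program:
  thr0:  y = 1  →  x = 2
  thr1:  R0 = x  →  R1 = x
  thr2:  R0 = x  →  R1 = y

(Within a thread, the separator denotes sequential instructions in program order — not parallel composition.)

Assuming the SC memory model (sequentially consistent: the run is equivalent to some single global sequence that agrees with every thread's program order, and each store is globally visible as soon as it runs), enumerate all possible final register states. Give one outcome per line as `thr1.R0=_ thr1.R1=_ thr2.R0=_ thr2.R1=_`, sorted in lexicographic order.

outcome vector order: (thr1.R0,thr1.R1,thr2.R0,thr2.R1)
|SC outcomes| = 9

thr1.R0=0 thr1.R1=0 thr2.R0=0 thr2.R1=0
thr1.R0=0 thr1.R1=0 thr2.R0=0 thr2.R1=1
thr1.R0=0 thr1.R1=0 thr2.R0=2 thr2.R1=1
thr1.R0=0 thr1.R1=2 thr2.R0=0 thr2.R1=0
thr1.R0=0 thr1.R1=2 thr2.R0=0 thr2.R1=1
thr1.R0=0 thr1.R1=2 thr2.R0=2 thr2.R1=1
thr1.R0=2 thr1.R1=2 thr2.R0=0 thr2.R1=0
thr1.R0=2 thr1.R1=2 thr2.R0=0 thr2.R1=1
thr1.R0=2 thr1.R1=2 thr2.R0=2 thr2.R1=1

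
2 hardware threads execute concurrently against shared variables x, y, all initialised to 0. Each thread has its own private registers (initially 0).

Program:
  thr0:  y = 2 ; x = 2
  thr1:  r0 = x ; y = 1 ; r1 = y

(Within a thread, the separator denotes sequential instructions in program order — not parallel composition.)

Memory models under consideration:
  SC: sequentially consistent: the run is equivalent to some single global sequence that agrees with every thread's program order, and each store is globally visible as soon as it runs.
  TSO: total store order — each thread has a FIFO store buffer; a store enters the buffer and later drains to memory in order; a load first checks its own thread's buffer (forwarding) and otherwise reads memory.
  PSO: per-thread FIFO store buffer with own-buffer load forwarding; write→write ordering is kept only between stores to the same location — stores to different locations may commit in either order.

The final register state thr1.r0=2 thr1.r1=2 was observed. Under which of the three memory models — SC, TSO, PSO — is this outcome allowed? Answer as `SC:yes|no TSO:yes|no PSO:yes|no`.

SC:no TSO:no PSO:yes

outcome vector order: (thr1.r0,thr1.r1)
SC (3): 01, 02, 21
TSO (3): 01, 02, 21
PSO (4): 01, 02, 21, 22
target 22 ∈ {PSO}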